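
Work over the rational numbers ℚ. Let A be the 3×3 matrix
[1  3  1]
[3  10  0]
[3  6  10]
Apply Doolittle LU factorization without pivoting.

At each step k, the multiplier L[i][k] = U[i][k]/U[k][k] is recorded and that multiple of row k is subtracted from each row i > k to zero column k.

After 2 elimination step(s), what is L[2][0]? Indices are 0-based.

L[2][0] = 3

[col 0] pivot 1
  R1 -= 3*R0 → (0, 1, -3)  (L[1][0] := 3)
  R2 -= 3*R0 → (0, -3, 7)  (L[2][0] := 3)
[col 1] pivot 1
  R2 -= -3*R1 → (0, 0, -2)  (L[2][1] := -3)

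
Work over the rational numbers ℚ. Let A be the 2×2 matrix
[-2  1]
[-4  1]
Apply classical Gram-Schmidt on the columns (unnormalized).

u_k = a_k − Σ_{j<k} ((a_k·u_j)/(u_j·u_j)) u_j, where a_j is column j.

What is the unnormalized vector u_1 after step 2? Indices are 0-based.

Step 1: u_0 = a_0 = (-2, -4).
Step 2: u_1 = a_1 − (-3/10)·u_0 = (2/5, -1/5).

u_1 = (2/5, -1/5)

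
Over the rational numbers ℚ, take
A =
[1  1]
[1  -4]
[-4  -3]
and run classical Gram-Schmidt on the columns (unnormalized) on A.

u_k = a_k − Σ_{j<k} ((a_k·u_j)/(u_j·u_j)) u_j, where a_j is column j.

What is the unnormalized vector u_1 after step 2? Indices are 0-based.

Step 1: u_0 = a_0 = (1, 1, -4).
Step 2: u_1 = a_1 − (1/2)·u_0 = (1/2, -9/2, -1).

u_1 = (1/2, -9/2, -1)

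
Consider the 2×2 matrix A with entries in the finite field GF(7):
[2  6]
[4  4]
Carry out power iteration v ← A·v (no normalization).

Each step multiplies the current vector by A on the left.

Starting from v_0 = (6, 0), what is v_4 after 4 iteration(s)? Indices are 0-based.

v_4 = (4, 6)

v_0 = (6, 0).
v_1 = A·v_0 = (5, 3).
v_2 = A·v_1 = (0, 4).
v_3 = A·v_2 = (3, 2).
v_4 = A·v_3 = (4, 6).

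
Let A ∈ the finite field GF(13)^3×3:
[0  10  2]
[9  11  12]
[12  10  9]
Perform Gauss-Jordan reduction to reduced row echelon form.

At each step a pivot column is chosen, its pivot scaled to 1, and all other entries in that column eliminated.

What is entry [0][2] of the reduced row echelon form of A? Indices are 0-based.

[1] R0 <-> R1
[1] R0 /= 9  ⇒  (1, 7, 10)
     R2 -= 12·R0  ⇒  (0, 4, 6)
[2] R1 /= 10  ⇒  (0, 1, 8)
     R0 -= 7·R1  ⇒  (1, 0, 6)
     R2 -= 4·R1  ⇒  (0, 0, 0)
column 2 empty below row 2

M[0][2] = 6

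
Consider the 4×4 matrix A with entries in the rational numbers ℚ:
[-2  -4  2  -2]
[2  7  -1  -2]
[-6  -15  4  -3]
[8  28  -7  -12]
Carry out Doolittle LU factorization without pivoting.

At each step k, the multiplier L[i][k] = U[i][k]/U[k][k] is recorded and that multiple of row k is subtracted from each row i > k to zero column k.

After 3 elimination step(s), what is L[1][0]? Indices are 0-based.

k=0: U[0][0]=-2
  eliminate (1,0): mult=-1, new row 1: (0, 3, 1, -4); set L[1][0]=-1
  eliminate (2,0): mult=3, new row 2: (0, -3, -2, 3); set L[2][0]=3
  eliminate (3,0): mult=-4, new row 3: (0, 12, 1, -20); set L[3][0]=-4
k=1: U[1][1]=3
  eliminate (2,1): mult=-1, new row 2: (0, 0, -1, -1); set L[2][1]=-1
  eliminate (3,1): mult=4, new row 3: (0, 0, -3, -4); set L[3][1]=4
k=2: U[2][2]=-1
  eliminate (3,2): mult=3, new row 3: (0, 0, 0, -1); set L[3][2]=3

L[1][0] = -1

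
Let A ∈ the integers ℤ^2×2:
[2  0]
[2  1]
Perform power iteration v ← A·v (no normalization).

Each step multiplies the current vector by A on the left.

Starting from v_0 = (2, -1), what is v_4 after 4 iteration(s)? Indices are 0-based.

v_0 = (2, -1).
v_1 = A·v_0 = (4, 3).
v_2 = A·v_1 = (8, 11).
v_3 = A·v_2 = (16, 27).
v_4 = A·v_3 = (32, 59).

v_4 = (32, 59)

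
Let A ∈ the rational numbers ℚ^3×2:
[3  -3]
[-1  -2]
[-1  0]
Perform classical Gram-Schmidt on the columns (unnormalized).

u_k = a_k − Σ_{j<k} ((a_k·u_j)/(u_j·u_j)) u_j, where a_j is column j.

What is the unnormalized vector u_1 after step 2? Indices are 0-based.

Step 1: u_0 = a_0 = (3, -1, -1).
Step 2: u_1 = a_1 − (-7/11)·u_0 = (-12/11, -29/11, -7/11).

u_1 = (-12/11, -29/11, -7/11)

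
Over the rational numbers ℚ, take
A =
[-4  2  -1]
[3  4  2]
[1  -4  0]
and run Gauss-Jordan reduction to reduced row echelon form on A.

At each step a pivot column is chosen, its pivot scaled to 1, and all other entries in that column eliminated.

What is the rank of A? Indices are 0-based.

rank = 3

pivot(0,0)=-4: scale R0 → (1, -1/2, 1/4)
  clear (1,0): R1 −= (3)R0 → (0, 11/2, 5/4)
  clear (2,0): R2 −= (1)R0 → (0, -7/2, -1/4)
pivot(1,1)=11/2: scale R1 → (0, 1, 5/22)
  clear (0,1): R0 −= (-1/2)R1 → (1, 0, 4/11)
  clear (2,1): R2 −= (-7/2)R1 → (0, 0, 6/11)
pivot(2,2)=6/11: scale R2 → (0, 0, 1)
  clear (0,2): R0 −= (4/11)R2 → (1, 0, 0)
  clear (1,2): R1 −= (5/22)R2 → (0, 1, 0)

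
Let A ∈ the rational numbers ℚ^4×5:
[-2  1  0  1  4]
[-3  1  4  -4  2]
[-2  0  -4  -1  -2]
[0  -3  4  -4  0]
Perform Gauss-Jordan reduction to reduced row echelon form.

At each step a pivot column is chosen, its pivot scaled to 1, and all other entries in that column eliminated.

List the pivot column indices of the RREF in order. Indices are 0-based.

step 1: normalize row 0 (÷-2) = (1, -1/2, 0, -1/2, -2)
  row 1: subtract -3×row0 = (0, -1/2, 4, -11/2, -4)
  row 2: subtract -2×row0 = (0, -1, -4, -2, -6)
step 2: normalize row 1 (÷-1/2) = (0, 1, -8, 11, 8)
  row 0: subtract -1/2×row1 = (1, 0, -4, 5, 2)
  row 2: subtract -1×row1 = (0, 0, -12, 9, 2)
  row 3: subtract -3×row1 = (0, 0, -20, 29, 24)
step 3: normalize row 2 (÷-12) = (0, 0, 1, -3/4, -1/6)
  row 0: subtract -4×row2 = (1, 0, 0, 2, 4/3)
  row 1: subtract -8×row2 = (0, 1, 0, 5, 20/3)
  row 3: subtract -20×row2 = (0, 0, 0, 14, 62/3)
step 4: normalize row 3 (÷14) = (0, 0, 0, 1, 31/21)
  row 0: subtract 2×row3 = (1, 0, 0, 0, -34/21)
  row 1: subtract 5×row3 = (0, 1, 0, 0, -5/7)
  row 2: subtract -3/4×row3 = (0, 0, 1, 0, 79/84)

pivot columns: 0, 1, 2, 3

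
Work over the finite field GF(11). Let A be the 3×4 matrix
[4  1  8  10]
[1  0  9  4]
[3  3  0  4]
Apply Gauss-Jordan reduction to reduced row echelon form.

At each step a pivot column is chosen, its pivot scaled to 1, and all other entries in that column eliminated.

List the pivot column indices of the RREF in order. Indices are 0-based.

pivot columns: 0, 1, 2

[1] R0 /= 4  ⇒  (1, 3, 2, 8)
     R1 -= 1·R0  ⇒  (0, 8, 7, 7)
     R2 -= 3·R0  ⇒  (0, 5, 5, 2)
[2] R1 /= 8  ⇒  (0, 1, 5, 5)
     R0 -= 3·R1  ⇒  (1, 0, 9, 4)
     R2 -= 5·R1  ⇒  (0, 0, 2, 10)
[3] R2 /= 2  ⇒  (0, 0, 1, 5)
     R0 -= 9·R2  ⇒  (1, 0, 0, 3)
     R1 -= 5·R2  ⇒  (0, 1, 0, 2)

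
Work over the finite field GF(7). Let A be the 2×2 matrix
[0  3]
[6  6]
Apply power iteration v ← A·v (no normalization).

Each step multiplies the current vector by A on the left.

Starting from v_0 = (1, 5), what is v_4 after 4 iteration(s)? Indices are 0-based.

v_4 = (4, 0)

v_0 = (1, 5).
v_1 = A·v_0 = (1, 1).
v_2 = A·v_1 = (3, 5).
v_3 = A·v_2 = (1, 6).
v_4 = A·v_3 = (4, 0).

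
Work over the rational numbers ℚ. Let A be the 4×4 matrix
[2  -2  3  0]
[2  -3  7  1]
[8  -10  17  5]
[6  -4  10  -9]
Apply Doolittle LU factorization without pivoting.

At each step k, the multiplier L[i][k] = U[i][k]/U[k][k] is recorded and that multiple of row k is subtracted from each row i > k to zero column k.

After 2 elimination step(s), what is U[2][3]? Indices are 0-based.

U[2][3] = 3

[col 0] pivot 2
  R1 -= 1*R0 → (0, -1, 4, 1)  (L[1][0] := 1)
  R2 -= 4*R0 → (0, -2, 5, 5)  (L[2][0] := 4)
  R3 -= 3*R0 → (0, 2, 1, -9)  (L[3][0] := 3)
[col 1] pivot -1
  R2 -= 2*R1 → (0, 0, -3, 3)  (L[2][1] := 2)
  R3 -= -2*R1 → (0, 0, 9, -7)  (L[3][1] := -2)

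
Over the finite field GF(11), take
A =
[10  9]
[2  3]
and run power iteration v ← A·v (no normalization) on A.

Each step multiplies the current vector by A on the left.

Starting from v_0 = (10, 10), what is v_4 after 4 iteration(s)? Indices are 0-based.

v_4 = (4, 5)

v_0 = (10, 10).
v_1 = A·v_0 = (3, 6).
v_2 = A·v_1 = (7, 2).
v_3 = A·v_2 = (0, 9).
v_4 = A·v_3 = (4, 5).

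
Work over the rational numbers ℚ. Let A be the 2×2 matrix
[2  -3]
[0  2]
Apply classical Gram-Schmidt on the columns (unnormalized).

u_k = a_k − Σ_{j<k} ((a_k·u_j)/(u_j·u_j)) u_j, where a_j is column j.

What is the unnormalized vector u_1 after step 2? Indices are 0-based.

u_1 = (0, 2)

Step 1: u_0 = a_0 = (2, 0).
Step 2: u_1 = a_1 − (-3/2)·u_0 = (0, 2).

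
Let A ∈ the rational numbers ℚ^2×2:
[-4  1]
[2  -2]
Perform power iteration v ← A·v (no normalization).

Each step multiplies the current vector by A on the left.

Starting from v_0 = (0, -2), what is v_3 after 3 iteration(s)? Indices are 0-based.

v_0 = (0, -2).
v_1 = A·v_0 = (-2, 4).
v_2 = A·v_1 = (12, -12).
v_3 = A·v_2 = (-60, 48).

v_3 = (-60, 48)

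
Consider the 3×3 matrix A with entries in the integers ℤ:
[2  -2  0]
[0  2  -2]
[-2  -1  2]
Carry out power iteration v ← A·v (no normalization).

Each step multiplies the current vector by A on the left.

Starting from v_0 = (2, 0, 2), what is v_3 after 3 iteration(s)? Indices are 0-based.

v_0 = (2, 0, 2).
v_1 = A·v_0 = (4, -4, 0).
v_2 = A·v_1 = (16, -8, -4).
v_3 = A·v_2 = (48, -8, -32).

v_3 = (48, -8, -32)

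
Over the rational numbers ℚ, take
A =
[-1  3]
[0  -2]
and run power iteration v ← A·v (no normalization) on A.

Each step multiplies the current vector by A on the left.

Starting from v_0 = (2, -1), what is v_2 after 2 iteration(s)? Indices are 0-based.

v_0 = (2, -1).
v_1 = A·v_0 = (-5, 2).
v_2 = A·v_1 = (11, -4).

v_2 = (11, -4)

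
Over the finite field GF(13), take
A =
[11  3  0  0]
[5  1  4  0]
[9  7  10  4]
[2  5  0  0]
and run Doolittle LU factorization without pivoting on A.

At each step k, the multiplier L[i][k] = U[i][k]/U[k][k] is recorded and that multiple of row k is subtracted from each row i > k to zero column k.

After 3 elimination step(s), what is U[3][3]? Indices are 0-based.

[col 0] pivot 11
  R1 -= 4*R0 → (0, 2, 4, 0)  (L[1][0] := 4)
  R2 -= 2*R0 → (0, 1, 10, 4)  (L[2][0] := 2)
  R3 -= 12*R0 → (0, 8, 0, 0)  (L[3][0] := 12)
[col 1] pivot 2
  R2 -= 7*R1 → (0, 0, 8, 4)  (L[2][1] := 7)
  R3 -= 4*R1 → (0, 0, 10, 0)  (L[3][1] := 4)
[col 2] pivot 8
  R3 -= 11*R2 → (0, 0, 0, 8)  (L[3][2] := 11)

U[3][3] = 8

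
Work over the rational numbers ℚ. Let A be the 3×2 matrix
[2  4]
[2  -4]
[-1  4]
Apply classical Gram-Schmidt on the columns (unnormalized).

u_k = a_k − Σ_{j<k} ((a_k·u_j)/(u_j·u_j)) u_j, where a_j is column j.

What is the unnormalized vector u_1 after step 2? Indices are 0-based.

u_1 = (44/9, -28/9, 32/9)

Step 1: u_0 = a_0 = (2, 2, -1).
Step 2: u_1 = a_1 − (-4/9)·u_0 = (44/9, -28/9, 32/9).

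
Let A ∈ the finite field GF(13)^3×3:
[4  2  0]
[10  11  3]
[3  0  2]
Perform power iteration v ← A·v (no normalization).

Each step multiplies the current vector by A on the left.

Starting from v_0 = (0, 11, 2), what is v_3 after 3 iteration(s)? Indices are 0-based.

v_0 = (0, 11, 2).
v_1 = A·v_0 = (9, 10, 4).
v_2 = A·v_1 = (4, 4, 9).
v_3 = A·v_2 = (11, 7, 4).

v_3 = (11, 7, 4)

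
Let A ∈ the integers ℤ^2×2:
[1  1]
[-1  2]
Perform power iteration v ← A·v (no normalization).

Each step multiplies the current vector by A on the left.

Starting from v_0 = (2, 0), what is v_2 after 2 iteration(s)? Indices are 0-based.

v_0 = (2, 0).
v_1 = A·v_0 = (2, -2).
v_2 = A·v_1 = (0, -6).

v_2 = (0, -6)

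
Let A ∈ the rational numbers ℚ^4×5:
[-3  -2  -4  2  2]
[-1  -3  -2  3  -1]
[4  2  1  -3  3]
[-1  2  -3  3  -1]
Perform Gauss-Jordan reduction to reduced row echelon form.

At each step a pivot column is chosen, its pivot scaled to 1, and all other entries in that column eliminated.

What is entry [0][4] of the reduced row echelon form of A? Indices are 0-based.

M[0][4] = 16/81

[1] R0 /= -3  ⇒  (1, 2/3, 4/3, -2/3, -2/3)
     R1 -= -1·R0  ⇒  (0, -7/3, -2/3, 7/3, -5/3)
     R2 -= 4·R0  ⇒  (0, -2/3, -13/3, -1/3, 17/3)
     R3 -= -1·R0  ⇒  (0, 8/3, -5/3, 7/3, -5/3)
[2] R1 /= -7/3  ⇒  (0, 1, 2/7, -1, 5/7)
     R0 -= 2/3·R1  ⇒  (1, 0, 8/7, 0, -8/7)
     R2 -= -2/3·R1  ⇒  (0, 0, -29/7, -1, 43/7)
     R3 -= 8/3·R1  ⇒  (0, 0, -17/7, 5, -25/7)
[3] R2 /= -29/7  ⇒  (0, 0, 1, 7/29, -43/29)
     R0 -= 8/7·R2  ⇒  (1, 0, 0, -8/29, 16/29)
     R1 -= 2/7·R2  ⇒  (0, 1, 0, -31/29, 33/29)
     R3 -= -17/7·R2  ⇒  (0, 0, 0, 162/29, -208/29)
[4] R3 /= 162/29  ⇒  (0, 0, 0, 1, -104/81)
     R0 -= -8/29·R3  ⇒  (1, 0, 0, 0, 16/81)
     R1 -= -31/29·R3  ⇒  (0, 1, 0, 0, -19/81)
     R2 -= 7/29·R3  ⇒  (0, 0, 1, 0, -95/81)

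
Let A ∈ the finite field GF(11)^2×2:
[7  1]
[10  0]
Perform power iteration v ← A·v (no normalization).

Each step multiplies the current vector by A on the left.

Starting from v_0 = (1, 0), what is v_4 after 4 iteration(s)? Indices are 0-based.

v_4 = (0, 1)

v_0 = (1, 0).
v_1 = A·v_0 = (7, 10).
v_2 = A·v_1 = (4, 4).
v_3 = A·v_2 = (10, 7).
v_4 = A·v_3 = (0, 1).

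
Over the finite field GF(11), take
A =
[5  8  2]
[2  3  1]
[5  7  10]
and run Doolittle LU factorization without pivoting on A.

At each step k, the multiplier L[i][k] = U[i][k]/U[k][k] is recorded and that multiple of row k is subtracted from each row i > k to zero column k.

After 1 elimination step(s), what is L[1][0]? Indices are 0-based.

L[1][0] = 7

Step 1: pivot at (0,0) is 5.
  row1 ← row1 − (7)·row0  ⇒  L[1][0]=7, U row1=(0, 2, 9)
  row2 ← row2 − (1)·row0  ⇒  L[2][0]=1, U row2=(0, 10, 8)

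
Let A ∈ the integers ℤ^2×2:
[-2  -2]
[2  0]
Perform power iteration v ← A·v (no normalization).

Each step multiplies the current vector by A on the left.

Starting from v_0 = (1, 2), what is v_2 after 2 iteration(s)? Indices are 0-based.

v_0 = (1, 2).
v_1 = A·v_0 = (-6, 2).
v_2 = A·v_1 = (8, -12).

v_2 = (8, -12)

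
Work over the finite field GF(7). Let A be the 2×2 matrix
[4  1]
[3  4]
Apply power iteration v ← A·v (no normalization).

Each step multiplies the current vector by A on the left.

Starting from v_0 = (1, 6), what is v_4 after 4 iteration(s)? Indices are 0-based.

v_0 = (1, 6).
v_1 = A·v_0 = (3, 6).
v_2 = A·v_1 = (4, 5).
v_3 = A·v_2 = (0, 4).
v_4 = A·v_3 = (4, 2).

v_4 = (4, 2)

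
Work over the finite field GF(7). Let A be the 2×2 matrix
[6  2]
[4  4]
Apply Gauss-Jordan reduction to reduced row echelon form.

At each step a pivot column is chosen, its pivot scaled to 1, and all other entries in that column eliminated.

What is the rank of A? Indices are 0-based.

step 1: normalize row 0 (÷6) = (1, 5)
  row 1: subtract 4×row0 = (0, 5)
step 2: normalize row 1 (÷5) = (0, 1)
  row 0: subtract 5×row1 = (1, 0)

rank = 2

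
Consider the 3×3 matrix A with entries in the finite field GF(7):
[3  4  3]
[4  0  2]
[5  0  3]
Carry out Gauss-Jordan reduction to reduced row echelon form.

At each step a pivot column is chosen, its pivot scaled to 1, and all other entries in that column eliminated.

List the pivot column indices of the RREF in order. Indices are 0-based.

pivot columns: 0, 1, 2

step 1: normalize row 0 (÷3) = (1, 6, 1)
  row 1: subtract 4×row0 = (0, 4, 5)
  row 2: subtract 5×row0 = (0, 5, 5)
step 2: normalize row 1 (÷4) = (0, 1, 3)
  row 0: subtract 6×row1 = (1, 0, 4)
  row 2: subtract 5×row1 = (0, 0, 4)
step 3: normalize row 2 (÷4) = (0, 0, 1)
  row 0: subtract 4×row2 = (1, 0, 0)
  row 1: subtract 3×row2 = (0, 1, 0)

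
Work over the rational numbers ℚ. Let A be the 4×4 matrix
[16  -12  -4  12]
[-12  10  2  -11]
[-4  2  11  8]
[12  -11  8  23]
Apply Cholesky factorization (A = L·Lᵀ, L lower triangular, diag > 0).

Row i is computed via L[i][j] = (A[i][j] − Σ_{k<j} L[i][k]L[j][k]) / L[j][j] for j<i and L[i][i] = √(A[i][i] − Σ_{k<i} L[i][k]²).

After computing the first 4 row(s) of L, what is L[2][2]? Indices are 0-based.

Step 1: L[0][0] = √(16) = 4.
  L[1][0] = (-12) / L[0][0] = -3.
Step 2: L[1][1] = √(1) = 1.
  L[2][0] = (-4) / L[0][0] = -1.
  L[2][1] = (-1) / L[1][1] = -1.
Step 3: L[2][2] = √(9) = 3.
  L[3][0] = (12) / L[0][0] = 3.
  L[3][1] = (-2) / L[1][1] = -2.
  L[3][2] = (9) / L[2][2] = 3.
Step 4: L[3][3] = √(1) = 1.

L[2][2] = 3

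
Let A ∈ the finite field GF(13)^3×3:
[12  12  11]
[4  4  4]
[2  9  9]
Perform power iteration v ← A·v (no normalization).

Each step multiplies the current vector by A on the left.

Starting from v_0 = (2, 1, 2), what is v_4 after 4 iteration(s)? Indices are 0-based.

v_4 = (6, 8, 0)

v_0 = (2, 1, 2).
v_1 = A·v_0 = (6, 7, 5).
v_2 = A·v_1 = (3, 7, 3).
v_3 = A·v_2 = (10, 0, 5).
v_4 = A·v_3 = (6, 8, 0).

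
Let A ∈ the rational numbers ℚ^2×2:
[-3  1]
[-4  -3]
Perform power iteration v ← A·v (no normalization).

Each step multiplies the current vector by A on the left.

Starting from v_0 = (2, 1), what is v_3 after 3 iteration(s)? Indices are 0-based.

v_0 = (2, 1).
v_1 = A·v_0 = (-5, -11).
v_2 = A·v_1 = (4, 53).
v_3 = A·v_2 = (41, -175).

v_3 = (41, -175)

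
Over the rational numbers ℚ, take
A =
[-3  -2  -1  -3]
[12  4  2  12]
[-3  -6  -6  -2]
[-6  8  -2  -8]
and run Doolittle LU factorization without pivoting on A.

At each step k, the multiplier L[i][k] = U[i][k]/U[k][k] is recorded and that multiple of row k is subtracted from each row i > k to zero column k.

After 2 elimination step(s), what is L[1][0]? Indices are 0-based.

k=0: U[0][0]=-3
  eliminate (1,0): mult=-4, new row 1: (0, -4, -2, 0); set L[1][0]=-4
  eliminate (2,0): mult=1, new row 2: (0, -4, -5, 1); set L[2][0]=1
  eliminate (3,0): mult=2, new row 3: (0, 12, 0, -2); set L[3][0]=2
k=1: U[1][1]=-4
  eliminate (2,1): mult=1, new row 2: (0, 0, -3, 1); set L[2][1]=1
  eliminate (3,1): mult=-3, new row 3: (0, 0, -6, -2); set L[3][1]=-3

L[1][0] = -4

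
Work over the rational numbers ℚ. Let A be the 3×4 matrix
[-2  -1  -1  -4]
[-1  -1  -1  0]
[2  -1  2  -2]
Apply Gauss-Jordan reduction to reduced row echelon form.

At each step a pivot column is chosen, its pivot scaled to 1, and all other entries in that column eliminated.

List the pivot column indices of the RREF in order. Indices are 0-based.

pivot columns: 0, 1, 2

[1] R0 /= -2  ⇒  (1, 1/2, 1/2, 2)
     R1 -= -1·R0  ⇒  (0, -1/2, -1/2, 2)
     R2 -= 2·R0  ⇒  (0, -2, 1, -6)
[2] R1 /= -1/2  ⇒  (0, 1, 1, -4)
     R0 -= 1/2·R1  ⇒  (1, 0, 0, 4)
     R2 -= -2·R1  ⇒  (0, 0, 3, -14)
[3] R2 /= 3  ⇒  (0, 0, 1, -14/3)
     R1 -= 1·R2  ⇒  (0, 1, 0, 2/3)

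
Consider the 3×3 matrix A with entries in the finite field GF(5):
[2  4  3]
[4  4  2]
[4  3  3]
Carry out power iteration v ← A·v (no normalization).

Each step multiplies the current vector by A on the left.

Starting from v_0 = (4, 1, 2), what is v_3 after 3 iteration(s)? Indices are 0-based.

v_3 = (3, 3, 4)

v_0 = (4, 1, 2).
v_1 = A·v_0 = (3, 4, 0).
v_2 = A·v_1 = (2, 3, 4).
v_3 = A·v_2 = (3, 3, 4).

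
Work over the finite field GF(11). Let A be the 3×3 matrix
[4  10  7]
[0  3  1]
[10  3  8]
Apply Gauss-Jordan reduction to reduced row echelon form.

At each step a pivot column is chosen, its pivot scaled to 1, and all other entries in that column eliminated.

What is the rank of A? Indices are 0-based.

rank = 3

[1] R0 /= 4  ⇒  (1, 8, 10)
     R2 -= 10·R0  ⇒  (0, 0, 7)
[2] R1 /= 3  ⇒  (0, 1, 4)
     R0 -= 8·R1  ⇒  (1, 0, 0)
[3] R2 /= 7  ⇒  (0, 0, 1)
     R1 -= 4·R2  ⇒  (0, 1, 0)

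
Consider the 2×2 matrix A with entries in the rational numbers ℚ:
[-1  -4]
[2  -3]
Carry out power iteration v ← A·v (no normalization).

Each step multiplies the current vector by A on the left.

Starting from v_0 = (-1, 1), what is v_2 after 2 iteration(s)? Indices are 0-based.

v_0 = (-1, 1).
v_1 = A·v_0 = (-3, -5).
v_2 = A·v_1 = (23, 9).

v_2 = (23, 9)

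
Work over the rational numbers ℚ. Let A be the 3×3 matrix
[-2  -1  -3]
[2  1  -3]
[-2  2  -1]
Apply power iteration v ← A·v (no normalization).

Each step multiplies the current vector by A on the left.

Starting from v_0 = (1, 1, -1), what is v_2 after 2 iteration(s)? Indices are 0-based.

v_0 = (1, 1, -1).
v_1 = A·v_0 = (0, 6, 1).
v_2 = A·v_1 = (-9, 3, 11).

v_2 = (-9, 3, 11)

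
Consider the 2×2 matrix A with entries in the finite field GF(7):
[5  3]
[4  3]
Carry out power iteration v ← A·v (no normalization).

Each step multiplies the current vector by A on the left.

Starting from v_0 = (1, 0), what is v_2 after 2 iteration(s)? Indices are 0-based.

v_2 = (2, 4)

v_0 = (1, 0).
v_1 = A·v_0 = (5, 4).
v_2 = A·v_1 = (2, 4).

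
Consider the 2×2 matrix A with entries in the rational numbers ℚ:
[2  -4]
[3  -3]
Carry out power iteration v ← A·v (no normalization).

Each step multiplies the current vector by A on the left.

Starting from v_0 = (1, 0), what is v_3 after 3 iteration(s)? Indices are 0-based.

v_0 = (1, 0).
v_1 = A·v_0 = (2, 3).
v_2 = A·v_1 = (-8, -3).
v_3 = A·v_2 = (-4, -15).

v_3 = (-4, -15)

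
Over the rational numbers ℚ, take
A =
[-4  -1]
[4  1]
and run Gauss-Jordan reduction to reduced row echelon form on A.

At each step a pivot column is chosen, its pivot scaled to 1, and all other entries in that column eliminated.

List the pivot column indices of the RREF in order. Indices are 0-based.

pivot(0,0)=-4: scale R0 → (1, 1/4)
  clear (1,0): R1 −= (4)R0 → (0, 0)
col 1: no nonzero at/below row 1; advance.

pivot columns: 0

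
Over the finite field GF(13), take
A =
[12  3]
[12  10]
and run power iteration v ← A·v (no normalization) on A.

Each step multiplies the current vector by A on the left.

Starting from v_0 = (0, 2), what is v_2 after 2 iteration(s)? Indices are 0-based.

v_0 = (0, 2).
v_1 = A·v_0 = (6, 7).
v_2 = A·v_1 = (2, 12).

v_2 = (2, 12)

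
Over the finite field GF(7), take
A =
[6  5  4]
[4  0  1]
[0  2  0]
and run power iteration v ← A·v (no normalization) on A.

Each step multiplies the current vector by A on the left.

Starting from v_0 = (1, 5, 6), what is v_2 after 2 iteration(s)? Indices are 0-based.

v_2 = (0, 6, 6)

v_0 = (1, 5, 6).
v_1 = A·v_0 = (6, 3, 3).
v_2 = A·v_1 = (0, 6, 6).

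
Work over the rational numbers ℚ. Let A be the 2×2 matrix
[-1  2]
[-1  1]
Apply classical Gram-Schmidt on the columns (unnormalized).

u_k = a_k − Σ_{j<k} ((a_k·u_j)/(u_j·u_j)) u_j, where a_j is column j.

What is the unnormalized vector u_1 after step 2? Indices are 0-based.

Step 1: u_0 = a_0 = (-1, -1).
Step 2: u_1 = a_1 − (-3/2)·u_0 = (1/2, -1/2).

u_1 = (1/2, -1/2)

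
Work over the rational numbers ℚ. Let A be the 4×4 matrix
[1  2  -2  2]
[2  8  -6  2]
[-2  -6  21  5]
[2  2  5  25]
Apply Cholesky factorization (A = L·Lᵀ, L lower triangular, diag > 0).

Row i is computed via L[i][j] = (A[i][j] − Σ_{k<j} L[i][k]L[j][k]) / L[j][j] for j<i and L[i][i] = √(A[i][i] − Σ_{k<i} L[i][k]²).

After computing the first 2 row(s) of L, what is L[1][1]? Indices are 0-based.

Step 1: L[0][0] = √(1) = 1.
  L[1][0] = (2) / L[0][0] = 2.
Step 2: L[1][1] = √(4) = 2.

L[1][1] = 2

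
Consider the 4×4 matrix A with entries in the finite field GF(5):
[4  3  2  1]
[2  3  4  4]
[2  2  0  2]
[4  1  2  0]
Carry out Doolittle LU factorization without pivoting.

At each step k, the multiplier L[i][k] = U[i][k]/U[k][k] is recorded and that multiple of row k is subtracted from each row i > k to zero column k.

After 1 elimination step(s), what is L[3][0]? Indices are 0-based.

Step 1: pivot at (0,0) is 4.
  row1 ← row1 − (3)·row0  ⇒  L[1][0]=3, U row1=(0, 4, 3, 1)
  row2 ← row2 − (3)·row0  ⇒  L[2][0]=3, U row2=(0, 3, 4, 4)
  row3 ← row3 − (1)·row0  ⇒  L[3][0]=1, U row3=(0, 3, 0, 4)

L[3][0] = 1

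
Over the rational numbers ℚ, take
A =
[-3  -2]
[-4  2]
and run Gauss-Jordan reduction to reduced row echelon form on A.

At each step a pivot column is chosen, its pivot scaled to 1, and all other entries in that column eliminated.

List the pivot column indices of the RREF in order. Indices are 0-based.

step 1: normalize row 0 (÷-3) = (1, 2/3)
  row 1: subtract -4×row0 = (0, 14/3)
step 2: normalize row 1 (÷14/3) = (0, 1)
  row 0: subtract 2/3×row1 = (1, 0)

pivot columns: 0, 1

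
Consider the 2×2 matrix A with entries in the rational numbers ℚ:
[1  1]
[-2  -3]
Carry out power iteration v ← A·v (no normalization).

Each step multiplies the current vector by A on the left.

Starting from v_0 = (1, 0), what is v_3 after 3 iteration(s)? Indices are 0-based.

v_3 = (3, -10)

v_0 = (1, 0).
v_1 = A·v_0 = (1, -2).
v_2 = A·v_1 = (-1, 4).
v_3 = A·v_2 = (3, -10).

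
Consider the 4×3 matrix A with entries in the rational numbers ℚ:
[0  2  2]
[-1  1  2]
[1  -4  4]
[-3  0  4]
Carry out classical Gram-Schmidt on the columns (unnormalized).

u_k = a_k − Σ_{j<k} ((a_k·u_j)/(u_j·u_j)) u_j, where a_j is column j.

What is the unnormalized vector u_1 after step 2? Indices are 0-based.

u_1 = (2, 6/11, -39/11, -15/11)

Step 1: u_0 = a_0 = (0, -1, 1, -3).
Step 2: u_1 = a_1 − (-5/11)·u_0 = (2, 6/11, -39/11, -15/11).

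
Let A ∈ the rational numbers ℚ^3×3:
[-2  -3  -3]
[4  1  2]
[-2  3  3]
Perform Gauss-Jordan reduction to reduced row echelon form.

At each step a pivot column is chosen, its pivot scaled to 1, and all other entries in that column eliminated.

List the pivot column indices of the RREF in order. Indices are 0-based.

step 1: normalize row 0 (÷-2) = (1, 3/2, 3/2)
  row 1: subtract 4×row0 = (0, -5, -4)
  row 2: subtract -2×row0 = (0, 6, 6)
step 2: normalize row 1 (÷-5) = (0, 1, 4/5)
  row 0: subtract 3/2×row1 = (1, 0, 3/10)
  row 2: subtract 6×row1 = (0, 0, 6/5)
step 3: normalize row 2 (÷6/5) = (0, 0, 1)
  row 0: subtract 3/10×row2 = (1, 0, 0)
  row 1: subtract 4/5×row2 = (0, 1, 0)

pivot columns: 0, 1, 2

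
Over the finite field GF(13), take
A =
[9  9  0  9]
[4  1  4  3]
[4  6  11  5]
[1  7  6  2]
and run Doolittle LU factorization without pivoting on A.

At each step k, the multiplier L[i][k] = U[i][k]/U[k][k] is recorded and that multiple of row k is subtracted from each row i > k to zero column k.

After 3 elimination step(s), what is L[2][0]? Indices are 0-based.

L[2][0] = 12

k=0: U[0][0]=9
  eliminate (1,0): mult=12, new row 1: (0, 10, 4, 12); set L[1][0]=12
  eliminate (2,0): mult=12, new row 2: (0, 2, 11, 1); set L[2][0]=12
  eliminate (3,0): mult=3, new row 3: (0, 6, 6, 1); set L[3][0]=3
k=1: U[1][1]=10
  eliminate (2,1): mult=8, new row 2: (0, 0, 5, 9); set L[2][1]=8
  eliminate (3,1): mult=11, new row 3: (0, 0, 1, 12); set L[3][1]=11
k=2: U[2][2]=5
  eliminate (3,2): mult=8, new row 3: (0, 0, 0, 5); set L[3][2]=8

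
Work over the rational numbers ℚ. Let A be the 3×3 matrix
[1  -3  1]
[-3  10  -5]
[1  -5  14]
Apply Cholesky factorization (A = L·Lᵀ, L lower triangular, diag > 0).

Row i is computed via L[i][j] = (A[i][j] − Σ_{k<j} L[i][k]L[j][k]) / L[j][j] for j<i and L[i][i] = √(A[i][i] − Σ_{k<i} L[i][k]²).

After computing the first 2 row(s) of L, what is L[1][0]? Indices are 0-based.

L[1][0] = -3

Step 1: L[0][0] = √(1) = 1.
  L[1][0] = (-3) / L[0][0] = -3.
Step 2: L[1][1] = √(1) = 1.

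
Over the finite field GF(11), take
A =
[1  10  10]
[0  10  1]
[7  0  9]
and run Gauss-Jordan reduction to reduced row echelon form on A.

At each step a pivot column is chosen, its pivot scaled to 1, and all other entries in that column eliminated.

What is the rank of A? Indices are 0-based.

rank = 3

step 1: normalize row 0 (÷1) = (1, 10, 10)
  row 2: subtract 7×row0 = (0, 7, 5)
step 2: normalize row 1 (÷10) = (0, 1, 10)
  row 0: subtract 10×row1 = (1, 0, 9)
  row 2: subtract 7×row1 = (0, 0, 1)
step 3: normalize row 2 (÷1) = (0, 0, 1)
  row 0: subtract 9×row2 = (1, 0, 0)
  row 1: subtract 10×row2 = (0, 1, 0)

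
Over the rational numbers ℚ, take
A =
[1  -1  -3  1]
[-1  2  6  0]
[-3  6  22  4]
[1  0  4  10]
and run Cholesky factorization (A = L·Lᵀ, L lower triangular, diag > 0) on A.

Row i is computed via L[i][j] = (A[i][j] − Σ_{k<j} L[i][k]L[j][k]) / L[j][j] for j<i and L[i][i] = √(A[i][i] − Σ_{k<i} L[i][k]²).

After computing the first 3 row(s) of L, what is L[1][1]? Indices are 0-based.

L[1][1] = 1

Step 1: L[0][0] = √(1) = 1.
  L[1][0] = (-1) / L[0][0] = -1.
Step 2: L[1][1] = √(1) = 1.
  L[2][0] = (-3) / L[0][0] = -3.
  L[2][1] = (3) / L[1][1] = 3.
Step 3: L[2][2] = √(4) = 2.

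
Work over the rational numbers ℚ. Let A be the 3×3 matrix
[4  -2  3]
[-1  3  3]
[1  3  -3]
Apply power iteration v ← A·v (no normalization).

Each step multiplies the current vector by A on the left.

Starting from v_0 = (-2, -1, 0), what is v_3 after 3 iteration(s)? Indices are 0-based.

v_3 = (-106, 19, -91)

v_0 = (-2, -1, 0).
v_1 = A·v_0 = (-6, -1, -5).
v_2 = A·v_1 = (-37, -12, 6).
v_3 = A·v_2 = (-106, 19, -91).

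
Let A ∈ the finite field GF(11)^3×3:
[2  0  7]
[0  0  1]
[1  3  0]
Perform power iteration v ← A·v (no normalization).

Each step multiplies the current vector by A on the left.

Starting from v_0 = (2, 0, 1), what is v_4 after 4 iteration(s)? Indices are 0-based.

v_0 = (2, 0, 1).
v_1 = A·v_0 = (0, 1, 2).
v_2 = A·v_1 = (3, 2, 3).
v_3 = A·v_2 = (5, 3, 9).
v_4 = A·v_3 = (7, 9, 3).

v_4 = (7, 9, 3)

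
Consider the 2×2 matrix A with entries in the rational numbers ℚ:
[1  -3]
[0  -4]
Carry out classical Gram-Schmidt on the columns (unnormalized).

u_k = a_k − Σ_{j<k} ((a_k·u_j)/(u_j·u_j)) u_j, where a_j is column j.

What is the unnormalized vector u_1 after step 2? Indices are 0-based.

u_1 = (0, -4)

Step 1: u_0 = a_0 = (1, 0).
Step 2: u_1 = a_1 − (-3)·u_0 = (0, -4).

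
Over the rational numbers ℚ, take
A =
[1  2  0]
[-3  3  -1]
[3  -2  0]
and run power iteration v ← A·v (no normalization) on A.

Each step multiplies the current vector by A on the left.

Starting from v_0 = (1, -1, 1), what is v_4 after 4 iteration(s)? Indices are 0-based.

v_4 = (-131, 77, -113)

v_0 = (1, -1, 1).
v_1 = A·v_0 = (-1, -7, 5).
v_2 = A·v_1 = (-15, -23, 11).
v_3 = A·v_2 = (-61, -35, 1).
v_4 = A·v_3 = (-131, 77, -113).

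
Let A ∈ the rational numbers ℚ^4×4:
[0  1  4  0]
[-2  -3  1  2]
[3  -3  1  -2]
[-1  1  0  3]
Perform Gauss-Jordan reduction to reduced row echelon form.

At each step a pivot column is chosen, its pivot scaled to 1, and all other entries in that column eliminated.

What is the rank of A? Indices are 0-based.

rank = 4

step 1: exchange rows 0,1
step 1: normalize row 0 (÷-2) = (1, 3/2, -1/2, -1)
  row 2: subtract 3×row0 = (0, -15/2, 5/2, 1)
  row 3: subtract -1×row0 = (0, 5/2, -1/2, 2)
step 2: normalize row 1 (÷1) = (0, 1, 4, 0)
  row 0: subtract 3/2×row1 = (1, 0, -13/2, -1)
  row 2: subtract -15/2×row1 = (0, 0, 65/2, 1)
  row 3: subtract 5/2×row1 = (0, 0, -21/2, 2)
step 3: normalize row 2 (÷65/2) = (0, 0, 1, 2/65)
  row 0: subtract -13/2×row2 = (1, 0, 0, -4/5)
  row 1: subtract 4×row2 = (0, 1, 0, -8/65)
  row 3: subtract -21/2×row2 = (0, 0, 0, 151/65)
step 4: normalize row 3 (÷151/65) = (0, 0, 0, 1)
  row 0: subtract -4/5×row3 = (1, 0, 0, 0)
  row 1: subtract -8/65×row3 = (0, 1, 0, 0)
  row 2: subtract 2/65×row3 = (0, 0, 1, 0)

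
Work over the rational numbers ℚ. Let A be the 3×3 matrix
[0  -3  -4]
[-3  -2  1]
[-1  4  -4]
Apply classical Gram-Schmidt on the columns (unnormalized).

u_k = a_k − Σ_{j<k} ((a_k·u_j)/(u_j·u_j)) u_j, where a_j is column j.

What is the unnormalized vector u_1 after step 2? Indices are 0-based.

u_1 = (-3, -7/5, 21/5)

Step 1: u_0 = a_0 = (0, -3, -1).
Step 2: u_1 = a_1 − (1/5)·u_0 = (-3, -7/5, 21/5).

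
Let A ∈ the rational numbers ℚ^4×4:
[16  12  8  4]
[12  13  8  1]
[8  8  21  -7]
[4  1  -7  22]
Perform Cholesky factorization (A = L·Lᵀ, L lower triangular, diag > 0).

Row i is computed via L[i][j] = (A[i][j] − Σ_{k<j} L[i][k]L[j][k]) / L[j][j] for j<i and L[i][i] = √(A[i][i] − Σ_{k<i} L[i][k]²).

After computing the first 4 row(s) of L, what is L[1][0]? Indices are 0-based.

L[1][0] = 3

Step 1: L[0][0] = √(16) = 4.
  L[1][0] = (12) / L[0][0] = 3.
Step 2: L[1][1] = √(4) = 2.
  L[2][0] = (8) / L[0][0] = 2.
  L[2][1] = (2) / L[1][1] = 1.
Step 3: L[2][2] = √(16) = 4.
  L[3][0] = (4) / L[0][0] = 1.
  L[3][1] = (-2) / L[1][1] = -1.
  L[3][2] = (-8) / L[2][2] = -2.
Step 4: L[3][3] = √(16) = 4.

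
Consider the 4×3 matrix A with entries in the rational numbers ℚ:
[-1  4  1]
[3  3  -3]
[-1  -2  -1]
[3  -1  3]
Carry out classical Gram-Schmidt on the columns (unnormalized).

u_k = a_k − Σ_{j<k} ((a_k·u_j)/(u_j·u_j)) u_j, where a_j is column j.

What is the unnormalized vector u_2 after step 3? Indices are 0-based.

Step 1: u_0 = a_0 = (-1, 3, -1, 3).
Step 2: u_1 = a_1 − (1/5)·u_0 = (21/5, 12/5, -9/5, -8/5).
Step 3: u_2 = a_2 − (0)·u_0 − (-15/73)·u_1 = (136/73, -183/73, -100/73, 195/73).

u_2 = (136/73, -183/73, -100/73, 195/73)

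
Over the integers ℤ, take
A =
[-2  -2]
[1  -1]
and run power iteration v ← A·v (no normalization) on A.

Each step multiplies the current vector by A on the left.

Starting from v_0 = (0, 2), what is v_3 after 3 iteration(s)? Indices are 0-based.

v_3 = (-20, 14)

v_0 = (0, 2).
v_1 = A·v_0 = (-4, -2).
v_2 = A·v_1 = (12, -2).
v_3 = A·v_2 = (-20, 14).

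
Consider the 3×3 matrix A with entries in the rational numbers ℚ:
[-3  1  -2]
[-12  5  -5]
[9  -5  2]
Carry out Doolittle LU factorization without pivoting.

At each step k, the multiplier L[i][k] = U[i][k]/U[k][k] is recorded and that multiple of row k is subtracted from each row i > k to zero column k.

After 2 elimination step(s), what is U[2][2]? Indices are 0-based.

[col 0] pivot -3
  R1 -= 4*R0 → (0, 1, 3)  (L[1][0] := 4)
  R2 -= -3*R0 → (0, -2, -4)  (L[2][0] := -3)
[col 1] pivot 1
  R2 -= -2*R1 → (0, 0, 2)  (L[2][1] := -2)

U[2][2] = 2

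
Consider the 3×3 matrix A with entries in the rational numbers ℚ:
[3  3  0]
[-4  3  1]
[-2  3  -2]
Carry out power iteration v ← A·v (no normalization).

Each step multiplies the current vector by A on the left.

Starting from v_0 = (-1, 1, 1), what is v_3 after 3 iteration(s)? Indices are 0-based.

v_3 = (153, 3, -3)

v_0 = (-1, 1, 1).
v_1 = A·v_0 = (0, 8, 3).
v_2 = A·v_1 = (24, 27, 18).
v_3 = A·v_2 = (153, 3, -3).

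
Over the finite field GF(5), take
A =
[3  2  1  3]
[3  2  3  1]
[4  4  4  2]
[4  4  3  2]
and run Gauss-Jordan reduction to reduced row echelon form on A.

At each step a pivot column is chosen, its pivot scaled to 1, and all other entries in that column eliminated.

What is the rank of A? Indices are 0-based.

pivot(0,0)=3: scale R0 → (1, 4, 2, 1)
  clear (1,0): R1 −= (3)R0 → (0, 0, 2, 3)
  clear (2,0): R2 −= (4)R0 → (0, 3, 1, 3)
  clear (3,0): R3 −= (4)R0 → (0, 3, 0, 3)
pivot(1,1): swap R1↔R2
pivot(1,1)=3: scale R1 → (0, 1, 2, 1)
  clear (0,1): R0 −= (4)R1 → (1, 0, 4, 2)
  clear (3,1): R3 −= (3)R1 → (0, 0, 4, 0)
pivot(2,2)=2: scale R2 → (0, 0, 1, 4)
  clear (0,2): R0 −= (4)R2 → (1, 0, 0, 1)
  clear (1,2): R1 −= (2)R2 → (0, 1, 0, 3)
  clear (3,2): R3 −= (4)R2 → (0, 0, 0, 4)
pivot(3,3)=4: scale R3 → (0, 0, 0, 1)
  clear (0,3): R0 −= (1)R3 → (1, 0, 0, 0)
  clear (1,3): R1 −= (3)R3 → (0, 1, 0, 0)
  clear (2,3): R2 −= (4)R3 → (0, 0, 1, 0)

rank = 4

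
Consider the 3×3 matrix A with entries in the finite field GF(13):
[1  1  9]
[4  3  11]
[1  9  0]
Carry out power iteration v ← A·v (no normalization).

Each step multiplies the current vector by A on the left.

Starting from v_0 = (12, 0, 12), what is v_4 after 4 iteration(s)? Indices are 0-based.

v_0 = (12, 0, 12).
v_1 = A·v_0 = (3, 11, 12).
v_2 = A·v_1 = (5, 8, 11).
v_3 = A·v_2 = (8, 9, 12).
v_4 = A·v_3 = (8, 9, 11).

v_4 = (8, 9, 11)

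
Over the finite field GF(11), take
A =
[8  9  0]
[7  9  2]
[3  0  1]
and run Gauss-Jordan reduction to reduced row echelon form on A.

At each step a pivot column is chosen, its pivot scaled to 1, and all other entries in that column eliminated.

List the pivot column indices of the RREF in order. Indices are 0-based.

[1] R0 /= 8  ⇒  (1, 8, 0)
     R1 -= 7·R0  ⇒  (0, 8, 2)
     R2 -= 3·R0  ⇒  (0, 9, 1)
[2] R1 /= 8  ⇒  (0, 1, 3)
     R0 -= 8·R1  ⇒  (1, 0, 9)
     R2 -= 9·R1  ⇒  (0, 0, 7)
[3] R2 /= 7  ⇒  (0, 0, 1)
     R0 -= 9·R2  ⇒  (1, 0, 0)
     R1 -= 3·R2  ⇒  (0, 1, 0)

pivot columns: 0, 1, 2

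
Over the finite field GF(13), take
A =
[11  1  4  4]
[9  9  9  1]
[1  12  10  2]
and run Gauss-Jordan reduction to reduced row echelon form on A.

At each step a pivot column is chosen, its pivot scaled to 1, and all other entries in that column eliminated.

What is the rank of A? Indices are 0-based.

step 1: normalize row 0 (÷11) = (1, 6, 11, 11)
  row 1: subtract 9×row0 = (0, 7, 1, 6)
  row 2: subtract 1×row0 = (0, 6, 12, 4)
step 2: normalize row 1 (÷7) = (0, 1, 2, 12)
  row 0: subtract 6×row1 = (1, 0, 12, 4)
  row 2: subtract 6×row1 = (0, 0, 0, 10)
skip col 2 (zero from row 2)
step 3: normalize row 2 (÷10) = (0, 0, 0, 1)
  row 0: subtract 4×row2 = (1, 0, 12, 0)
  row 1: subtract 12×row2 = (0, 1, 2, 0)

rank = 3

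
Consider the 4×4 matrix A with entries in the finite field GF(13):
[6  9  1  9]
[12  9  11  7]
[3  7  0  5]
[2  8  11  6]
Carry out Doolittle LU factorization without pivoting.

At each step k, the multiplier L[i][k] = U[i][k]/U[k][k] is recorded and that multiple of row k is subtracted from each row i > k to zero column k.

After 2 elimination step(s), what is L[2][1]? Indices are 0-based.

L[2][1] = 12

Step 1: pivot at (0,0) is 6.
  row1 ← row1 − (2)·row0  ⇒  L[1][0]=2, U row1=(0, 4, 9, 2)
  row2 ← row2 − (7)·row0  ⇒  L[2][0]=7, U row2=(0, 9, 6, 7)
  row3 ← row3 − (9)·row0  ⇒  L[3][0]=9, U row3=(0, 5, 2, 3)
Step 2: pivot at (1,1) is 4.
  row2 ← row2 − (12)·row1  ⇒  L[2][1]=12, U row2=(0, 0, 2, 9)
  row3 ← row3 − (11)·row1  ⇒  L[3][1]=11, U row3=(0, 0, 7, 7)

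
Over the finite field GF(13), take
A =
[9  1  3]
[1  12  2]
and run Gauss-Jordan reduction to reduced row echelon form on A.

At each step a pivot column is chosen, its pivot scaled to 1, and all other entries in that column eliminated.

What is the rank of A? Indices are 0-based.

rank = 2

pivot(0,0)=9: scale R0 → (1, 3, 9)
  clear (1,0): R1 −= (1)R0 → (0, 9, 6)
pivot(1,1)=9: scale R1 → (0, 1, 5)
  clear (0,1): R0 −= (3)R1 → (1, 0, 7)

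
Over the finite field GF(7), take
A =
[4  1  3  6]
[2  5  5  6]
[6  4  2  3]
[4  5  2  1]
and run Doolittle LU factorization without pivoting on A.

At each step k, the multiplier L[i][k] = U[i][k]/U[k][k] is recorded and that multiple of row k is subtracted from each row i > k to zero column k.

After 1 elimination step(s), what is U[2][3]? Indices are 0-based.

[col 0] pivot 4
  R1 -= 4*R0 → (0, 1, 0, 3)  (L[1][0] := 4)
  R2 -= 5*R0 → (0, 6, 1, 1)  (L[2][0] := 5)
  R3 -= 1*R0 → (0, 4, 6, 2)  (L[3][0] := 1)

U[2][3] = 1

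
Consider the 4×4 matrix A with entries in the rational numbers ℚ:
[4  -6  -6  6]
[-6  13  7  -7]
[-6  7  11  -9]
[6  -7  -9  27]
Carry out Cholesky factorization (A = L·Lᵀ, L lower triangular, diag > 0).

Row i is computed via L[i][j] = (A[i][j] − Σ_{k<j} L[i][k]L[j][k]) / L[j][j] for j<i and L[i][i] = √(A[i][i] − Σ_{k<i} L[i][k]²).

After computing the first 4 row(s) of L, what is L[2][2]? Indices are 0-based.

Step 1: L[0][0] = √(4) = 2.
  L[1][0] = (-6) / L[0][0] = -3.
Step 2: L[1][1] = √(4) = 2.
  L[2][0] = (-6) / L[0][0] = -3.
  L[2][1] = (-2) / L[1][1] = -1.
Step 3: L[2][2] = √(1) = 1.
  L[3][0] = (6) / L[0][0] = 3.
  L[3][1] = (2) / L[1][1] = 1.
  L[3][2] = (1) / L[2][2] = 1.
Step 4: L[3][3] = √(16) = 4.

L[2][2] = 1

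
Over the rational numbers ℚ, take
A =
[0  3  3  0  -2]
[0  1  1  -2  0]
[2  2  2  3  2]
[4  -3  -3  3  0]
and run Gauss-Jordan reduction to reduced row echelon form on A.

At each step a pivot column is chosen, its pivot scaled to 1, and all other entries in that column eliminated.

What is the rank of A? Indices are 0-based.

step 1: exchange rows 0,2
step 1: normalize row 0 (÷2) = (1, 1, 1, 3/2, 1)
  row 3: subtract 4×row0 = (0, -7, -7, -3, -4)
step 2: normalize row 1 (÷1) = (0, 1, 1, -2, 0)
  row 0: subtract 1×row1 = (1, 0, 0, 7/2, 1)
  row 2: subtract 3×row1 = (0, 0, 0, 6, -2)
  row 3: subtract -7×row1 = (0, 0, 0, -17, -4)
skip col 2 (zero from row 2)
step 3: normalize row 2 (÷6) = (0, 0, 0, 1, -1/3)
  row 0: subtract 7/2×row2 = (1, 0, 0, 0, 13/6)
  row 1: subtract -2×row2 = (0, 1, 1, 0, -2/3)
  row 3: subtract -17×row2 = (0, 0, 0, 0, -29/3)
step 4: normalize row 3 (÷-29/3) = (0, 0, 0, 0, 1)
  row 0: subtract 13/6×row3 = (1, 0, 0, 0, 0)
  row 1: subtract -2/3×row3 = (0, 1, 1, 0, 0)
  row 2: subtract -1/3×row3 = (0, 0, 0, 1, 0)

rank = 4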